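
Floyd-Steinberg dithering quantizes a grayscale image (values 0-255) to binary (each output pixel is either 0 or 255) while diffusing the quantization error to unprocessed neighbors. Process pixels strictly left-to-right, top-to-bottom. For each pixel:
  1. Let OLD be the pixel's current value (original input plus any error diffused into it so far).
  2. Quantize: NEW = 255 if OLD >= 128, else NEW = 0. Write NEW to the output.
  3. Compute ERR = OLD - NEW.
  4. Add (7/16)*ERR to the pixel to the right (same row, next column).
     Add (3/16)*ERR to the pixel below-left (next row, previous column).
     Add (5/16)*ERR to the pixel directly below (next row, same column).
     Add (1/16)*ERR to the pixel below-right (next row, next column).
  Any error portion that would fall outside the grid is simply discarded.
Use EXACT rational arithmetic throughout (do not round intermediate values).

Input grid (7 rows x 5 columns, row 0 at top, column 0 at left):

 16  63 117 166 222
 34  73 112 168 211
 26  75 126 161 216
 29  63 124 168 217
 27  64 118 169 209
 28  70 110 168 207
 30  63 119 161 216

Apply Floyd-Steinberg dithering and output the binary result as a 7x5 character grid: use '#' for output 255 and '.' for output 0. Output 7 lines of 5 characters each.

Answer: ..#.#
..###
..#.#
..#.#
..###
...##
.#.##

Derivation:
(0,0): OLD=16 → NEW=0, ERR=16
(0,1): OLD=70 → NEW=0, ERR=70
(0,2): OLD=1181/8 → NEW=255, ERR=-859/8
(0,3): OLD=15235/128 → NEW=0, ERR=15235/128
(0,4): OLD=561301/2048 → NEW=255, ERR=39061/2048
(1,0): OLD=417/8 → NEW=0, ERR=417/8
(1,1): OLD=6307/64 → NEW=0, ERR=6307/64
(1,2): OLD=303619/2048 → NEW=255, ERR=-218621/2048
(1,3): OLD=1272689/8192 → NEW=255, ERR=-816271/8192
(1,4): OLD=23698555/131072 → NEW=255, ERR=-9724805/131072
(2,0): OLD=62225/1024 → NEW=0, ERR=62225/1024
(2,1): OLD=3788759/32768 → NEW=0, ERR=3788759/32768
(2,2): OLD=68525853/524288 → NEW=255, ERR=-65167587/524288
(2,3): OLD=460521423/8388608 → NEW=0, ERR=460521423/8388608
(2,4): OLD=28266880105/134217728 → NEW=255, ERR=-5958640535/134217728
(3,0): OLD=36526629/524288 → NEW=0, ERR=36526629/524288
(3,1): OLD=461812933/4194304 → NEW=0, ERR=461812933/4194304
(3,2): OLD=20246458947/134217728 → NEW=255, ERR=-13979061693/134217728
(3,3): OLD=4143854859/33554432 → NEW=0, ERR=4143854859/33554432
(3,4): OLD=559607027761/2147483648 → NEW=255, ERR=11998697521/2147483648
(4,0): OLD=4658443287/67108864 → NEW=0, ERR=4658443287/67108864
(4,1): OLD=243960860715/2147483648 → NEW=0, ERR=243960860715/2147483648
(4,2): OLD=5675918571613/34359738368 → NEW=255, ERR=-3085814712227/34359738368
(4,3): OLD=89521864127163/549755813888 → NEW=255, ERR=-50665868414277/549755813888
(4,4): OLD=1566973613578269/8796093022208 → NEW=255, ERR=-676030107084771/8796093022208
(5,0): OLD=2439306182369/34359738368 → NEW=0, ERR=2439306182369/34359738368
(5,1): OLD=34101298966103/274877906944 → NEW=0, ERR=34101298966103/274877906944
(5,2): OLD=1108579616090371/8796093022208 → NEW=0, ERR=1108579616090371/8796093022208
(5,3): OLD=6133156748900279/35184372088832 → NEW=255, ERR=-2838858133751881/35184372088832
(5,4): OLD=79895415701739269/562949953421312 → NEW=255, ERR=-63656822420695291/562949953421312
(6,0): OLD=331817539526189/4398046511104 → NEW=0, ERR=331817539526189/4398046511104
(6,1): OLD=22918316385286367/140737488355328 → NEW=255, ERR=-12969743145322273/140737488355328
(6,2): OLD=249255912564140445/2251799813685248 → NEW=0, ERR=249255912564140445/2251799813685248
(6,3): OLD=6156907617872371527/36028797018963968 → NEW=255, ERR=-3030435621963440313/36028797018963968
(6,4): OLD=80025299240210971953/576460752303423488 → NEW=255, ERR=-66972192597162017487/576460752303423488
Row 0: ..#.#
Row 1: ..###
Row 2: ..#.#
Row 3: ..#.#
Row 4: ..###
Row 5: ...##
Row 6: .#.##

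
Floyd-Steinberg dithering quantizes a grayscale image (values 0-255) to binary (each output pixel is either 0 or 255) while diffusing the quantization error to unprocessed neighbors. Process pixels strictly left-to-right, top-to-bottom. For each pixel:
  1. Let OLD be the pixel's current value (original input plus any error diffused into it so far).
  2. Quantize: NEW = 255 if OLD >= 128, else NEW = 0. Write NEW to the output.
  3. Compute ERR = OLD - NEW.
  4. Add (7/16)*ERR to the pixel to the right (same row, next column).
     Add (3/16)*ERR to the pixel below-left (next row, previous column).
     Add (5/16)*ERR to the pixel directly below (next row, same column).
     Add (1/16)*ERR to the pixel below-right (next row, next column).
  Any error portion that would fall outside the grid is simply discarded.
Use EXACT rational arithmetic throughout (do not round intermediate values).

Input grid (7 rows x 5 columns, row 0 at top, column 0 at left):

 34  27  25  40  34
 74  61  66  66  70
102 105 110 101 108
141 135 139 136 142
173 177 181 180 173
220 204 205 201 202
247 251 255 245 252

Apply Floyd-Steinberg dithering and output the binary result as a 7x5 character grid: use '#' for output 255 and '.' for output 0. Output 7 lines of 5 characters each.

Answer: .....
..#..
#.#.#
.#.#.
#####
#.#.#
#####

Derivation:
(0,0): OLD=34 → NEW=0, ERR=34
(0,1): OLD=335/8 → NEW=0, ERR=335/8
(0,2): OLD=5545/128 → NEW=0, ERR=5545/128
(0,3): OLD=120735/2048 → NEW=0, ERR=120735/2048
(0,4): OLD=1959257/32768 → NEW=0, ERR=1959257/32768
(1,0): OLD=11837/128 → NEW=0, ERR=11837/128
(1,1): OLD=127787/1024 → NEW=0, ERR=127787/1024
(1,2): OLD=4843271/32768 → NEW=255, ERR=-3512569/32768
(1,3): OLD=6742779/131072 → NEW=0, ERR=6742779/131072
(1,4): OLD=240912273/2097152 → NEW=0, ERR=240912273/2097152
(2,0): OLD=2528009/16384 → NEW=255, ERR=-1649911/16384
(2,1): OLD=44889971/524288 → NEW=0, ERR=44889971/524288
(2,2): OLD=1102311449/8388608 → NEW=255, ERR=-1036783591/8388608
(2,3): OLD=10447924283/134217728 → NEW=0, ERR=10447924283/134217728
(2,4): OLD=389060237021/2147483648 → NEW=255, ERR=-158548093219/2147483648
(3,0): OLD=1053477881/8388608 → NEW=0, ERR=1053477881/8388608
(3,1): OLD=12564915461/67108864 → NEW=255, ERR=-4547844859/67108864
(3,2): OLD=194723317191/2147483648 → NEW=0, ERR=194723317191/2147483648
(3,3): OLD=766345087759/4294967296 → NEW=255, ERR=-328871572721/4294967296
(3,4): OLD=6204917332331/68719476736 → NEW=0, ERR=6204917332331/68719476736
(4,0): OLD=214252916215/1073741824 → NEW=255, ERR=-59551248905/1073741824
(4,1): OLD=5374161318135/34359738368 → NEW=255, ERR=-3387571965705/34359738368
(4,2): OLD=81149249615961/549755813888 → NEW=255, ERR=-59038482925479/549755813888
(4,3): OLD=1158316742154487/8796093022208 → NEW=255, ERR=-1084686978508553/8796093022208
(4,4): OLD=20052394747671105/140737488355328 → NEW=255, ERR=-15835664782937535/140737488355328
(5,0): OLD=101255363333445/549755813888 → NEW=255, ERR=-38932369207995/549755813888
(5,1): OLD=521632473301135/4398046511104 → NEW=0, ERR=521632473301135/4398046511104
(5,2): OLD=27309681746273671/140737488355328 → NEW=255, ERR=-8578377784334969/140737488355328
(5,3): OLD=60791828450492649/562949953421312 → NEW=0, ERR=60791828450492649/562949953421312
(5,4): OLD=1858863786327830835/9007199254740992 → NEW=255, ERR=-437972023631122125/9007199254740992
(6,0): OLD=17388682463466613/70368744177664 → NEW=255, ERR=-555347301837707/70368744177664
(6,1): OLD=605186266867199323/2251799813685248 → NEW=255, ERR=30977314377461083/2251799813685248
(6,2): OLD=9714491985467334809/36028797018963968 → NEW=255, ERR=527148745631522969/36028797018963968
(6,3): OLD=156924581641553845459/576460752303423488 → NEW=255, ERR=9927089804180856019/576460752303423488
(6,4): OLD=2315879166688014888325/9223372036854775808 → NEW=255, ERR=-36080702709952942715/9223372036854775808
Row 0: .....
Row 1: ..#..
Row 2: #.#.#
Row 3: .#.#.
Row 4: #####
Row 5: #.#.#
Row 6: #####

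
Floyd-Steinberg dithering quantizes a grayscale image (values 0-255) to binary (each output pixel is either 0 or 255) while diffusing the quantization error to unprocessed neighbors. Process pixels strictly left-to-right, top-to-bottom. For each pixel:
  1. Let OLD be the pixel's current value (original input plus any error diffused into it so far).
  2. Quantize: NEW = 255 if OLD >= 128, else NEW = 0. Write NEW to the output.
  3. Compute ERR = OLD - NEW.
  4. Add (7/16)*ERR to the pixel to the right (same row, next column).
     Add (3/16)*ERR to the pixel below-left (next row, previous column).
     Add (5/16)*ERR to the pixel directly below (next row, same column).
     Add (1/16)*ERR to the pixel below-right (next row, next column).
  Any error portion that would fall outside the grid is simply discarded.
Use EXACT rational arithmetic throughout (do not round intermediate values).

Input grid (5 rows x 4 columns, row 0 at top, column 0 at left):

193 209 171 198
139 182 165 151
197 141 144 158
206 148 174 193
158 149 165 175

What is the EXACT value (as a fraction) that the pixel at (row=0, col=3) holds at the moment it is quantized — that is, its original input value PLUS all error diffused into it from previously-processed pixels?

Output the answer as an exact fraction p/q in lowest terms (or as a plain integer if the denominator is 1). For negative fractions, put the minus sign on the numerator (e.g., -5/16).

Answer: 301575/2048

Derivation:
(0,0): OLD=193 → NEW=255, ERR=-62
(0,1): OLD=1455/8 → NEW=255, ERR=-585/8
(0,2): OLD=17793/128 → NEW=255, ERR=-14847/128
(0,3): OLD=301575/2048 → NEW=255, ERR=-220665/2048
Target (0,3): original=198, with diffused error = 301575/2048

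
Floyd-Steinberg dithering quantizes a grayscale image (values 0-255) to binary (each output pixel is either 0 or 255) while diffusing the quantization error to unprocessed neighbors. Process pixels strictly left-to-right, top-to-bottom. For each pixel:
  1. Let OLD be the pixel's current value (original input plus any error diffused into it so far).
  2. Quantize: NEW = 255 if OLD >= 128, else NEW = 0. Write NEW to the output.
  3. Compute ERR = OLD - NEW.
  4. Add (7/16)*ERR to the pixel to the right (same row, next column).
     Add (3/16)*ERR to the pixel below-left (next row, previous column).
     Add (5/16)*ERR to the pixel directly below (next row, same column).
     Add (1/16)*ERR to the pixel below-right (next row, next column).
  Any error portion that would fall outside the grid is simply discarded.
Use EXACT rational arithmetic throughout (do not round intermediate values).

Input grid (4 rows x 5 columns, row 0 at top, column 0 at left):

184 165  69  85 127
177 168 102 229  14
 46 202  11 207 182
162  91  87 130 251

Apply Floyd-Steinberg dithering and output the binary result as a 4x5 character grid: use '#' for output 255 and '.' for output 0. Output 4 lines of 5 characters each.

(0,0): OLD=184 → NEW=255, ERR=-71
(0,1): OLD=2143/16 → NEW=255, ERR=-1937/16
(0,2): OLD=4105/256 → NEW=0, ERR=4105/256
(0,3): OLD=376895/4096 → NEW=0, ERR=376895/4096
(0,4): OLD=10961337/65536 → NEW=255, ERR=-5750343/65536
(1,0): OLD=33821/256 → NEW=255, ERR=-31459/256
(1,1): OLD=153547/2048 → NEW=0, ERR=153547/2048
(1,2): OLD=9797543/65536 → NEW=255, ERR=-6914137/65536
(1,3): OLD=51419099/262144 → NEW=255, ERR=-15427621/262144
(1,4): OLD=-140158671/4194304 → NEW=0, ERR=-140158671/4194304
(2,0): OLD=709609/32768 → NEW=0, ERR=709609/32768
(2,1): OLD=217518483/1048576 → NEW=255, ERR=-49868397/1048576
(2,2): OLD=-824175751/16777216 → NEW=0, ERR=-824175751/16777216
(2,3): OLD=41408147291/268435456 → NEW=255, ERR=-27042893989/268435456
(2,4): OLD=531735131325/4294967296 → NEW=0, ERR=531735131325/4294967296
(3,0): OLD=2681841241/16777216 → NEW=255, ERR=-1596348839/16777216
(3,1): OLD=3577252709/134217728 → NEW=0, ERR=3577252709/134217728
(3,2): OLD=263914640999/4294967296 → NEW=0, ERR=263914640999/4294967296
(3,3): OLD=1250214918159/8589934592 → NEW=255, ERR=-940218402801/8589934592
(3,4): OLD=32367627207467/137438953472 → NEW=255, ERR=-2679305927893/137438953472
Row 0: ##..#
Row 1: #.##.
Row 2: .#.#.
Row 3: #..##

Answer: ##..#
#.##.
.#.#.
#..##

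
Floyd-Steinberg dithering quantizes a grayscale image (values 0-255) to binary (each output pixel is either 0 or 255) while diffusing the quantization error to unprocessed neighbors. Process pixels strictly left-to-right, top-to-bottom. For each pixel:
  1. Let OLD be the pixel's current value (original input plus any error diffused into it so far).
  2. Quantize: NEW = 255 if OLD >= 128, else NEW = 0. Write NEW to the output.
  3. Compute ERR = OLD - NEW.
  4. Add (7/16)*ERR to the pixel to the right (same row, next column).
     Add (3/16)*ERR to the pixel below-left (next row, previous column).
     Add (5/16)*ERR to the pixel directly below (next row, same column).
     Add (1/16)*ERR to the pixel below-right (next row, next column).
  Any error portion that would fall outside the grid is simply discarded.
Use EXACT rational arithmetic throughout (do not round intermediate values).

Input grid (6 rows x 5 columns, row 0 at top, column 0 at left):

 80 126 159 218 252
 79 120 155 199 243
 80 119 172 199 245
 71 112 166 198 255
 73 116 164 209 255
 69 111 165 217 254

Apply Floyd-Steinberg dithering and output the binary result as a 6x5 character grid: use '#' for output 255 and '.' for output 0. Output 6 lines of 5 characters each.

(0,0): OLD=80 → NEW=0, ERR=80
(0,1): OLD=161 → NEW=255, ERR=-94
(0,2): OLD=943/8 → NEW=0, ERR=943/8
(0,3): OLD=34505/128 → NEW=255, ERR=1865/128
(0,4): OLD=529151/2048 → NEW=255, ERR=6911/2048
(1,0): OLD=691/8 → NEW=0, ERR=691/8
(1,1): OLD=9953/64 → NEW=255, ERR=-6367/64
(1,2): OLD=297305/2048 → NEW=255, ERR=-224935/2048
(1,3): OLD=1339407/8192 → NEW=255, ERR=-749553/8192
(1,4): OLD=26861205/131072 → NEW=255, ERR=-6562155/131072
(2,0): OLD=90459/1024 → NEW=0, ERR=90459/1024
(2,1): OLD=3649189/32768 → NEW=0, ERR=3649189/32768
(2,2): OLD=85472519/524288 → NEW=255, ERR=-48220921/524288
(2,3): OLD=955600365/8388608 → NEW=0, ERR=955600365/8388608
(2,4): OLD=36705114043/134217728 → NEW=255, ERR=2479593403/134217728
(3,0): OLD=62645455/524288 → NEW=0, ERR=62645455/524288
(3,1): OLD=785814823/4194304 → NEW=255, ERR=-283732697/4194304
(3,2): OLD=18251204889/134217728 → NEW=255, ERR=-15974315751/134217728
(3,3): OLD=24057737855/134217728 → NEW=255, ERR=-10167782785/134217728
(3,4): OLD=31507588975/134217728 → NEW=255, ERR=-2717931665/134217728
(4,0): OLD=6553567181/67108864 → NEW=0, ERR=6553567181/67108864
(4,1): OLD=263575101409/2147483648 → NEW=0, ERR=263575101409/2147483648
(4,2): OLD=5568752827591/34359738368 → NEW=255, ERR=-3192980456249/34359738368
(4,3): OLD=73356543593073/549755813888 → NEW=255, ERR=-66831188948367/549755813888
(4,4): OLD=1677874919237911/8796093022208 → NEW=255, ERR=-565128801425129/8796093022208
(5,0): OLD=4210118000579/34359738368 → NEW=0, ERR=4210118000579/34359738368
(5,1): OLD=52678107243133/274877906944 → NEW=255, ERR=-17415759027587/274877906944
(5,2): OLD=819077944893785/8796093022208 → NEW=0, ERR=819077944893785/8796093022208
(5,3): OLD=7103574017604545/35184372088832 → NEW=255, ERR=-1868440865047615/35184372088832
(5,4): OLD=114330429992481875/562949953421312 → NEW=255, ERR=-29221808129952685/562949953421312
Row 0: .#.##
Row 1: .####
Row 2: ..#.#
Row 3: .####
Row 4: ..###
Row 5: .#.##

Answer: .#.##
.####
..#.#
.####
..###
.#.##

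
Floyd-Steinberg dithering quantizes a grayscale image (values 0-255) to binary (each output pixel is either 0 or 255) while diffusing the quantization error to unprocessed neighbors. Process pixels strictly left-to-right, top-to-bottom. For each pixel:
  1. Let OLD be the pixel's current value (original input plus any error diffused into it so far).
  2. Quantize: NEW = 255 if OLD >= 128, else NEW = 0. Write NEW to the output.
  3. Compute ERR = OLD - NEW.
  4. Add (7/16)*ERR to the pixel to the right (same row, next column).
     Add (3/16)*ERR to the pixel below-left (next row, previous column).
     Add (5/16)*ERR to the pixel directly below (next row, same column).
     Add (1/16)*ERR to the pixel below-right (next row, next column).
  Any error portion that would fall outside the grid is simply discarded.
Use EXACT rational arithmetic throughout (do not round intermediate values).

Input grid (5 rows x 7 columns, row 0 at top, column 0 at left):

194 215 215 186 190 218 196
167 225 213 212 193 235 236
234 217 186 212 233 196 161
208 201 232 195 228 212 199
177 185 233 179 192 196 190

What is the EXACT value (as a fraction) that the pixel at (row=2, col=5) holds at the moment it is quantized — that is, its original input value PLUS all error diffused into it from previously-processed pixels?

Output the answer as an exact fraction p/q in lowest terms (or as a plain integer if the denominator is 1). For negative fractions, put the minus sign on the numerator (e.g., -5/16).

Answer: 6017892118377/34359738368

Derivation:
(0,0): OLD=194 → NEW=255, ERR=-61
(0,1): OLD=3013/16 → NEW=255, ERR=-1067/16
(0,2): OLD=47571/256 → NEW=255, ERR=-17709/256
(0,3): OLD=637893/4096 → NEW=255, ERR=-406587/4096
(0,4): OLD=9605731/65536 → NEW=255, ERR=-7105949/65536
(0,5): OLD=178847925/1048576 → NEW=255, ERR=-88538955/1048576
(0,6): OLD=2668561651/16777216 → NEW=255, ERR=-1609628429/16777216
(1,0): OLD=34671/256 → NEW=255, ERR=-30609/256
(1,1): OLD=276617/2048 → NEW=255, ERR=-245623/2048
(1,2): OLD=7610813/65536 → NEW=0, ERR=7610813/65536
(1,3): OLD=54298873/262144 → NEW=255, ERR=-12547847/262144
(1,4): OLD=1948483915/16777216 → NEW=0, ERR=1948483915/16777216
(1,5): OLD=31495297467/134217728 → NEW=255, ERR=-2730223173/134217728
(1,6): OLD=411976455317/2147483648 → NEW=255, ERR=-135631874923/2147483648
(2,0): OLD=5706483/32768 → NEW=255, ERR=-2649357/32768
(2,1): OLD=166146849/1048576 → NEW=255, ERR=-101240031/1048576
(2,2): OLD=2744413859/16777216 → NEW=255, ERR=-1533776221/16777216
(2,3): OLD=24975195979/134217728 → NEW=255, ERR=-9250324661/134217728
(2,4): OLD=249467803387/1073741824 → NEW=255, ERR=-24336361733/1073741824
(2,5): OLD=6017892118377/34359738368 → NEW=255, ERR=-2743841165463/34359738368
Target (2,5): original=196, with diffused error = 6017892118377/34359738368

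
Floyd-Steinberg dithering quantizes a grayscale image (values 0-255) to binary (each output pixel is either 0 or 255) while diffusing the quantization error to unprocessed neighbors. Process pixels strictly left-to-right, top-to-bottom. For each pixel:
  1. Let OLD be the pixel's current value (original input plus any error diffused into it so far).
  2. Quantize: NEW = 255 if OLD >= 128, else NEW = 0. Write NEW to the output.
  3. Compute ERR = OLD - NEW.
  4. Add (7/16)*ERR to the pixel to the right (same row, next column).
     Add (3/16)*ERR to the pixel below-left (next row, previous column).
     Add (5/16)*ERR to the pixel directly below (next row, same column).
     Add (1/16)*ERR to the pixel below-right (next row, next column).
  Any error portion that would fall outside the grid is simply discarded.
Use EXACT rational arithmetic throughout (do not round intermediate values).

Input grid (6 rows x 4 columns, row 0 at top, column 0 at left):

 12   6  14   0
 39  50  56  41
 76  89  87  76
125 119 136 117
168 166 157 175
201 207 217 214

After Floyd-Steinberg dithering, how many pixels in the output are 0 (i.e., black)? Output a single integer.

Answer: 13

Derivation:
(0,0): OLD=12 → NEW=0, ERR=12
(0,1): OLD=45/4 → NEW=0, ERR=45/4
(0,2): OLD=1211/64 → NEW=0, ERR=1211/64
(0,3): OLD=8477/1024 → NEW=0, ERR=8477/1024
(1,0): OLD=2871/64 → NEW=0, ERR=2871/64
(1,1): OLD=39649/512 → NEW=0, ERR=39649/512
(1,2): OLD=1606421/16384 → NEW=0, ERR=1606421/16384
(1,3): OLD=22981027/262144 → NEW=0, ERR=22981027/262144
(2,0): OLD=856379/8192 → NEW=0, ERR=856379/8192
(2,1): OLD=47218201/262144 → NEW=255, ERR=-19628519/262144
(2,2): OLD=55657733/524288 → NEW=0, ERR=55657733/524288
(2,3): OLD=1308354081/8388608 → NEW=255, ERR=-830740959/8388608
(3,0): OLD=602423083/4194304 → NEW=255, ERR=-467124437/4194304
(3,1): OLD=4920053877/67108864 → NEW=0, ERR=4920053877/67108864
(3,2): OLD=191127530443/1073741824 → NEW=255, ERR=-82676634677/1073741824
(3,3): OLD=1013621075213/17179869184 → NEW=0, ERR=1013621075213/17179869184
(4,0): OLD=157778833103/1073741824 → NEW=255, ERR=-116025332017/1073741824
(4,1): OLD=1032835755341/8589934592 → NEW=0, ERR=1032835755341/8589934592
(4,2): OLD=55301798208973/274877906944 → NEW=255, ERR=-14792068061747/274877906944
(4,3): OLD=726038130550699/4398046511104 → NEW=255, ERR=-395463729780821/4398046511104
(5,0): OLD=26082723633215/137438953472 → NEW=255, ERR=-8964209502145/137438953472
(5,1): OLD=876071726441465/4398046511104 → NEW=255, ERR=-245430133890055/4398046511104
(5,2): OLD=365970681930471/2199023255552 → NEW=255, ERR=-194780248235289/2199023255552
(5,3): OLD=10117996040833993/70368744177664 → NEW=255, ERR=-7826033724470327/70368744177664
Output grid:
  Row 0: ....  (4 black, running=4)
  Row 1: ....  (4 black, running=8)
  Row 2: .#.#  (2 black, running=10)
  Row 3: #.#.  (2 black, running=12)
  Row 4: #.##  (1 black, running=13)
  Row 5: ####  (0 black, running=13)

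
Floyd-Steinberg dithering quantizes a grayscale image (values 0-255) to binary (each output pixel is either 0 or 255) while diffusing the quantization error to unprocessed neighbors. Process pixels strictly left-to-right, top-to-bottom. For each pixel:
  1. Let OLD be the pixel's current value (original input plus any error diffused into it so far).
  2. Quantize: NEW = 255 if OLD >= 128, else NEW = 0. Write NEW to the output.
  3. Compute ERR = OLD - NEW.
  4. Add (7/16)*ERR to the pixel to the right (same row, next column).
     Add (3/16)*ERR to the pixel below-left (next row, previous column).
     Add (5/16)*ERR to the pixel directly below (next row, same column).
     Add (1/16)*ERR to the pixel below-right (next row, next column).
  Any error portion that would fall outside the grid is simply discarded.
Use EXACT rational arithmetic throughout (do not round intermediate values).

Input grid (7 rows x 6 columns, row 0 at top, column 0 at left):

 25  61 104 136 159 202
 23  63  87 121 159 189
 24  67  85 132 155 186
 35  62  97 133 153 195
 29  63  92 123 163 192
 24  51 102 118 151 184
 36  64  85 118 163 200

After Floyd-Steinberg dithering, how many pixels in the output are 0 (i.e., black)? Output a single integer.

(0,0): OLD=25 → NEW=0, ERR=25
(0,1): OLD=1151/16 → NEW=0, ERR=1151/16
(0,2): OLD=34681/256 → NEW=255, ERR=-30599/256
(0,3): OLD=342863/4096 → NEW=0, ERR=342863/4096
(0,4): OLD=12820265/65536 → NEW=255, ERR=-3891415/65536
(0,5): OLD=184572447/1048576 → NEW=255, ERR=-82814433/1048576
(1,0): OLD=11341/256 → NEW=0, ERR=11341/256
(1,1): OLD=172059/2048 → NEW=0, ERR=172059/2048
(1,2): OLD=6985783/65536 → NEW=0, ERR=6985783/65536
(1,3): OLD=45924907/262144 → NEW=255, ERR=-20921813/262144
(1,4): OLD=1609783009/16777216 → NEW=0, ERR=1609783009/16777216
(1,5): OLD=54381425367/268435456 → NEW=255, ERR=-14069615913/268435456
(2,0): OLD=1756249/32768 → NEW=0, ERR=1756249/32768
(2,1): OLD=146232163/1048576 → NEW=255, ERR=-121154717/1048576
(2,2): OLD=973875433/16777216 → NEW=0, ERR=973875433/16777216
(2,3): OLD=21086668769/134217728 → NEW=255, ERR=-13138851871/134217728
(2,4): OLD=546925861155/4294967296 → NEW=0, ERR=546925861155/4294967296
(2,5): OLD=15896838878245/68719476736 → NEW=255, ERR=-1626627689435/68719476736
(3,0): OLD=504738249/16777216 → NEW=0, ERR=504738249/16777216
(3,1): OLD=7152307221/134217728 → NEW=0, ERR=7152307221/134217728
(3,2): OLD=121201361167/1073741824 → NEW=0, ERR=121201361167/1073741824
(3,3): OLD=12321201913517/68719476736 → NEW=255, ERR=-5202264654163/68719476736
(3,4): OLD=81978260068365/549755813888 → NEW=255, ERR=-58209472473075/549755813888
(3,5): OLD=1312713234669475/8796093022208 → NEW=255, ERR=-930290485993565/8796093022208
(4,0): OLD=103923477415/2147483648 → NEW=0, ERR=103923477415/2147483648
(4,1): OLD=4256127099643/34359738368 → NEW=0, ERR=4256127099643/34359738368
(4,2): OLD=187580472058497/1099511627776 → NEW=255, ERR=-92794993024383/1099511627776
(4,3): OLD=872946118956005/17592186044416 → NEW=0, ERR=872946118956005/17592186044416
(4,4): OLD=35764005773409845/281474976710656 → NEW=0, ERR=35764005773409845/281474976710656
(4,5): OLD=936389441203819347/4503599627370496 → NEW=255, ERR=-212028463775657133/4503599627370496
(5,0): OLD=34276399025441/549755813888 → NEW=0, ERR=34276399025441/549755813888
(5,1): OLD=1832875251927601/17592186044416 → NEW=0, ERR=1832875251927601/17592186044416
(5,2): OLD=19457475188957355/140737488355328 → NEW=255, ERR=-16430584341651285/140737488355328
(5,3): OLD=454768763869068425/4503599627370496 → NEW=0, ERR=454768763869068425/4503599627370496
(5,4): OLD=2064073415476143849/9007199254740992 → NEW=255, ERR=-232762394482809111/9007199254740992
(5,5): OLD=23912021391570360381/144115188075855872 → NEW=255, ERR=-12837351567772886979/144115188075855872
(6,0): OLD=21115948761436979/281474976710656 → NEW=0, ERR=21115948761436979/281474976710656
(6,1): OLD=501638047887096759/4503599627370496 → NEW=0, ERR=501638047887096759/4503599627370496
(6,2): OLD=2210247672467504351/18014398509481984 → NEW=0, ERR=2210247672467504351/18014398509481984
(6,3): OLD=55078604207927665603/288230376151711744 → NEW=255, ERR=-18420141710758829117/288230376151711744
(6,4): OLD=537602937392086024099/4611686018427387904 → NEW=0, ERR=537602937392086024099/4611686018427387904
(6,5): OLD=16347465223893383280021/73786976294838206464 → NEW=255, ERR=-2468213731290359368299/73786976294838206464
Output grid:
  Row 0: ..#.##  (3 black, running=3)
  Row 1: ...#.#  (4 black, running=7)
  Row 2: .#.#.#  (3 black, running=10)
  Row 3: ...###  (3 black, running=13)
  Row 4: ..#..#  (4 black, running=17)
  Row 5: ..#.##  (3 black, running=20)
  Row 6: ...#.#  (4 black, running=24)

Answer: 24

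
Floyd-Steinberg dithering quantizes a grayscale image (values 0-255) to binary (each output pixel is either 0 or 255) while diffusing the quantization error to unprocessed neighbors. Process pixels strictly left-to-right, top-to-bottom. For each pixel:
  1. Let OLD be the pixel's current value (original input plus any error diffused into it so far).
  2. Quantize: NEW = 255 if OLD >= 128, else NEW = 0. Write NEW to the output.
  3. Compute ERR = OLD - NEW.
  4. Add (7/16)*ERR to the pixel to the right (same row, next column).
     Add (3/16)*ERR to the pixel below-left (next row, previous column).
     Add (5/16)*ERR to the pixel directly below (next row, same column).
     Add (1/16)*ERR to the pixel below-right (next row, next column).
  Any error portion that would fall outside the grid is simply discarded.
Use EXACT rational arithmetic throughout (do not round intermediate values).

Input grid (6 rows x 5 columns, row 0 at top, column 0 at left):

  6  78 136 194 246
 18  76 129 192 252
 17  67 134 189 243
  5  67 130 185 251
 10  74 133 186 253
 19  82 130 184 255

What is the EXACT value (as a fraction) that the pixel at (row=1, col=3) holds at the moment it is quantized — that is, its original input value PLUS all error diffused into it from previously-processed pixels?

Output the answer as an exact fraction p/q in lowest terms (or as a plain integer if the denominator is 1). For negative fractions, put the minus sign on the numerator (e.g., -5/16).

Answer: 12262025/131072

Derivation:
(0,0): OLD=6 → NEW=0, ERR=6
(0,1): OLD=645/8 → NEW=0, ERR=645/8
(0,2): OLD=21923/128 → NEW=255, ERR=-10717/128
(0,3): OLD=322293/2048 → NEW=255, ERR=-199947/2048
(0,4): OLD=6661299/32768 → NEW=255, ERR=-1694541/32768
(1,0): OLD=4479/128 → NEW=0, ERR=4479/128
(1,1): OLD=103609/1024 → NEW=0, ERR=103609/1024
(1,2): OLD=4385517/32768 → NEW=255, ERR=-3970323/32768
(1,3): OLD=12262025/131072 → NEW=0, ERR=12262025/131072
Target (1,3): original=192, with diffused error = 12262025/131072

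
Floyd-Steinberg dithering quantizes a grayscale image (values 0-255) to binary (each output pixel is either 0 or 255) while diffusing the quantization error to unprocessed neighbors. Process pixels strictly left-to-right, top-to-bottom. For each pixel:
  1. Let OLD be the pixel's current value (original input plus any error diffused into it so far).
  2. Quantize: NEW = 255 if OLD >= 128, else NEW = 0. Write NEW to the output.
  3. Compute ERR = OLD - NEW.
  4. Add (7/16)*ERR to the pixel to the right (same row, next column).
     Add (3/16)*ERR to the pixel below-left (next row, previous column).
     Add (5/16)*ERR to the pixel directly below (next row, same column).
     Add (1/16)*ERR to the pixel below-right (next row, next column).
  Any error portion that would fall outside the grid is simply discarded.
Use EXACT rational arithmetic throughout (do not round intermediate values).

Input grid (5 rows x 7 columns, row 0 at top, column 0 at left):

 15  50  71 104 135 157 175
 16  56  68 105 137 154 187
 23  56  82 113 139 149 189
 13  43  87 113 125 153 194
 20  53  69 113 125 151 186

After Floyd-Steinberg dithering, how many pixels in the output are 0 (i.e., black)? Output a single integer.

Answer: 21

Derivation:
(0,0): OLD=15 → NEW=0, ERR=15
(0,1): OLD=905/16 → NEW=0, ERR=905/16
(0,2): OLD=24511/256 → NEW=0, ERR=24511/256
(0,3): OLD=597561/4096 → NEW=255, ERR=-446919/4096
(0,4): OLD=5718927/65536 → NEW=0, ERR=5718927/65536
(0,5): OLD=204658921/1048576 → NEW=255, ERR=-62727959/1048576
(0,6): OLD=2496917087/16777216 → NEW=255, ERR=-1781272993/16777216
(1,0): OLD=8011/256 → NEW=0, ERR=8011/256
(1,1): OLD=217613/2048 → NEW=0, ERR=217613/2048
(1,2): OLD=8354833/65536 → NEW=0, ERR=8354833/65536
(1,3): OLD=39065597/262144 → NEW=255, ERR=-27781123/262144
(1,4): OLD=1675526167/16777216 → NEW=0, ERR=1675526167/16777216
(1,5): OLD=22084866503/134217728 → NEW=255, ERR=-12140654137/134217728
(1,6): OLD=237314764745/2147483648 → NEW=0, ERR=237314764745/2147483648
(2,0): OLD=1726943/32768 → NEW=0, ERR=1726943/32768
(2,1): OLD=144830853/1048576 → NEW=255, ERR=-122556027/1048576
(2,2): OLD=964270543/16777216 → NEW=0, ERR=964270543/16777216
(2,3): OLD=17679278359/134217728 → NEW=255, ERR=-16546242281/134217728
(2,4): OLD=99525840199/1073741824 → NEW=0, ERR=99525840199/1073741824
(2,5): OLD=6468122092269/34359738368 → NEW=255, ERR=-2293611191571/34359738368
(2,6): OLD=103725744204363/549755813888 → NEW=255, ERR=-36461988337077/549755813888
(3,0): OLD=126746607/16777216 → NEW=0, ERR=126746607/16777216
(3,1): OLD=3201237571/134217728 → NEW=0, ERR=3201237571/134217728
(3,2): OLD=91242331897/1073741824 → NEW=0, ERR=91242331897/1073741824
(3,3): OLD=569615671295/4294967296 → NEW=255, ERR=-525600989185/4294967296
(3,4): OLD=44093284174831/549755813888 → NEW=0, ERR=44093284174831/549755813888
(3,5): OLD=706268795733309/4398046511104 → NEW=255, ERR=-415233064598211/4398046511104
(3,6): OLD=8992843152275171/70368744177664 → NEW=0, ERR=8992843152275171/70368744177664
(4,0): OLD=57623249953/2147483648 → NEW=0, ERR=57623249953/2147483648
(4,1): OLD=3044205445933/34359738368 → NEW=0, ERR=3044205445933/34359738368
(4,2): OLD=62046455461059/549755813888 → NEW=0, ERR=62046455461059/549755813888
(4,3): OLD=635447496557137/4398046511104 → NEW=255, ERR=-486054363774383/4398046511104
(4,4): OLD=2686764618030243/35184372088832 → NEW=0, ERR=2686764618030243/35184372088832
(4,5): OLD=207029415249006627/1125899906842624 → NEW=255, ERR=-80075060995862493/1125899906842624
(4,6): OLD=3403280483437483237/18014398509481984 → NEW=255, ERR=-1190391136480422683/18014398509481984
Output grid:
  Row 0: ...#.##  (4 black, running=4)
  Row 1: ...#.#.  (5 black, running=9)
  Row 2: .#.#.##  (3 black, running=12)
  Row 3: ...#.#.  (5 black, running=17)
  Row 4: ...#.##  (4 black, running=21)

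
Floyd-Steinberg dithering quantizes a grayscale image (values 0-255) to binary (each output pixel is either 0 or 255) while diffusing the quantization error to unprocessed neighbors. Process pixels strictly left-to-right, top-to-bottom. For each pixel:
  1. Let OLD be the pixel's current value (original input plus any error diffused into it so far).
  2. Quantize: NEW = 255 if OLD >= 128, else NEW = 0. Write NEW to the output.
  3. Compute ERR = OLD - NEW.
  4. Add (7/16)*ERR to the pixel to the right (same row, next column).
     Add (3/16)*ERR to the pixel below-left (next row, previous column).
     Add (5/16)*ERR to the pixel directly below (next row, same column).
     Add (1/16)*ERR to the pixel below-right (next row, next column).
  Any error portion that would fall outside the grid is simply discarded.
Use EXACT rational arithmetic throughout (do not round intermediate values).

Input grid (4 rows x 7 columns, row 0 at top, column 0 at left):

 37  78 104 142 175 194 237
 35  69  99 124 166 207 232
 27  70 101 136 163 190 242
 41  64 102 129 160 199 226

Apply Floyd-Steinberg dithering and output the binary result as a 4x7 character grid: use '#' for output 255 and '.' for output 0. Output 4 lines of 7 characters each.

Answer: ..#.###
..#.###
..#.#.#
..#.###

Derivation:
(0,0): OLD=37 → NEW=0, ERR=37
(0,1): OLD=1507/16 → NEW=0, ERR=1507/16
(0,2): OLD=37173/256 → NEW=255, ERR=-28107/256
(0,3): OLD=384883/4096 → NEW=0, ERR=384883/4096
(0,4): OLD=14162981/65536 → NEW=255, ERR=-2548699/65536
(0,5): OLD=185582851/1048576 → NEW=255, ERR=-81804029/1048576
(0,6): OLD=3403571989/16777216 → NEW=255, ERR=-874618091/16777216
(1,0): OLD=16441/256 → NEW=0, ERR=16441/256
(1,1): OLD=221711/2048 → NEW=0, ERR=221711/2048
(1,2): OLD=8883899/65536 → NEW=255, ERR=-7827781/65536
(1,3): OLD=22794527/262144 → NEW=0, ERR=22794527/262144
(1,4): OLD=3072486653/16777216 → NEW=255, ERR=-1205703427/16777216
(1,5): OLD=18652785933/134217728 → NEW=255, ERR=-15572734707/134217728
(1,6): OLD=343751424035/2147483648 → NEW=255, ERR=-203856906205/2147483648
(2,0): OLD=2207509/32768 → NEW=0, ERR=2207509/32768
(2,1): OLD=120504759/1048576 → NEW=0, ERR=120504759/1048576
(2,2): OLD=2298860005/16777216 → NEW=255, ERR=-1979330075/16777216
(2,3): OLD=12162568957/134217728 → NEW=0, ERR=12162568957/134217728
(2,4): OLD=175951136973/1073741824 → NEW=255, ERR=-97853028147/1073741824
(2,5): OLD=3146688362031/34359738368 → NEW=0, ERR=3146688362031/34359738368
(2,6): OLD=134772552913721/549755813888 → NEW=255, ERR=-5415179627719/549755813888
(3,0): OLD=1402581573/16777216 → NEW=0, ERR=1402581573/16777216
(3,1): OLD=15915287649/134217728 → NEW=0, ERR=15915287649/134217728
(3,2): OLD=151594729331/1073741824 → NEW=255, ERR=-122209435789/1073741824
(3,3): OLD=356750905813/4294967296 → NEW=0, ERR=356750905813/4294967296
(3,4): OLD=104836179183173/549755813888 → NEW=255, ERR=-35351553358267/549755813888
(3,5): OLD=844175208789791/4398046511104 → NEW=255, ERR=-277326651541729/4398046511104
(3,6): OLD=14148218548591169/70368744177664 → NEW=255, ERR=-3795811216713151/70368744177664
Row 0: ..#.###
Row 1: ..#.###
Row 2: ..#.#.#
Row 3: ..#.###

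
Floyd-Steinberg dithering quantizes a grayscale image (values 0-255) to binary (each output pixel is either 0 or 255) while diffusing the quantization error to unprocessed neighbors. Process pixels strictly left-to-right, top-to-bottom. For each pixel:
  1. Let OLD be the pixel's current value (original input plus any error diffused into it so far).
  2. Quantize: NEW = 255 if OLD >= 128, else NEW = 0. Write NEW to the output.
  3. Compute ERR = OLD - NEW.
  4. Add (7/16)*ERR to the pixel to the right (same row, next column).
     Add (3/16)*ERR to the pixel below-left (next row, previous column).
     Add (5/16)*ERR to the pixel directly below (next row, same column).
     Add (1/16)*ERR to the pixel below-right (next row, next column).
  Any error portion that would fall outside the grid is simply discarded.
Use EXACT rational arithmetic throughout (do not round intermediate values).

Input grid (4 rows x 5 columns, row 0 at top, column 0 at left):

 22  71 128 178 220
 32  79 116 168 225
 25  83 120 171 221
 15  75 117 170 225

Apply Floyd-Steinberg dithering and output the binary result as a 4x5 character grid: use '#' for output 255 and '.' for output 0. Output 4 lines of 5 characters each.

Answer: ..###
...##
.#.##
..#.#

Derivation:
(0,0): OLD=22 → NEW=0, ERR=22
(0,1): OLD=645/8 → NEW=0, ERR=645/8
(0,2): OLD=20899/128 → NEW=255, ERR=-11741/128
(0,3): OLD=282357/2048 → NEW=255, ERR=-239883/2048
(0,4): OLD=5529779/32768 → NEW=255, ERR=-2826061/32768
(1,0): OLD=6911/128 → NEW=0, ERR=6911/128
(1,1): OLD=114681/1024 → NEW=0, ERR=114681/1024
(1,2): OLD=3912813/32768 → NEW=0, ERR=3912813/32768
(1,3): OLD=21198889/131072 → NEW=255, ERR=-12224471/131072
(1,4): OLD=314414171/2097152 → NEW=255, ERR=-220359589/2097152
(2,0): OLD=1030083/16384 → NEW=0, ERR=1030083/16384
(2,1): OLD=89793681/524288 → NEW=255, ERR=-43899759/524288
(2,2): OLD=924382707/8388608 → NEW=0, ERR=924382707/8388608
(2,3): OLD=23867444777/134217728 → NEW=255, ERR=-10358075863/134217728
(2,4): OLD=319054428383/2147483648 → NEW=255, ERR=-228553901857/2147483648
(3,0): OLD=158943123/8388608 → NEW=0, ERR=158943123/8388608
(3,1): OLD=5483750679/67108864 → NEW=0, ERR=5483750679/67108864
(3,2): OLD=359666146989/2147483648 → NEW=255, ERR=-187942183251/2147483648
(3,3): OLD=405986804773/4294967296 → NEW=0, ERR=405986804773/4294967296
(3,4): OLD=15686792452825/68719476736 → NEW=255, ERR=-1836674114855/68719476736
Row 0: ..###
Row 1: ...##
Row 2: .#.##
Row 3: ..#.#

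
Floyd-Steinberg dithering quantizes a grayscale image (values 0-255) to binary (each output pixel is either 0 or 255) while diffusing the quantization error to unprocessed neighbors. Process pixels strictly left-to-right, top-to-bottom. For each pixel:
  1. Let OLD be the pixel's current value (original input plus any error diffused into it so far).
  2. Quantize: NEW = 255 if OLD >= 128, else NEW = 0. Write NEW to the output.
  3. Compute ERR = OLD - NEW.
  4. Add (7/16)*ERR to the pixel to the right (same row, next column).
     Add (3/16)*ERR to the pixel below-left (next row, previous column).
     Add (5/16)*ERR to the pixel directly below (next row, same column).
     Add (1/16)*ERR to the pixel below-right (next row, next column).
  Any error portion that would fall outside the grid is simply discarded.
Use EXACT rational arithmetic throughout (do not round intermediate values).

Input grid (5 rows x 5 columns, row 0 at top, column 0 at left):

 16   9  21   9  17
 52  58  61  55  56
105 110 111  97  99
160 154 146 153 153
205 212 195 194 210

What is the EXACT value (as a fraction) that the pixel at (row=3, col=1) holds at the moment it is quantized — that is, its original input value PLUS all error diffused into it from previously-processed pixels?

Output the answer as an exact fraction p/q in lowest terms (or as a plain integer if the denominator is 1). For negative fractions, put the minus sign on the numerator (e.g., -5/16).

Answer: 17066693/131072

Derivation:
(0,0): OLD=16 → NEW=0, ERR=16
(0,1): OLD=16 → NEW=0, ERR=16
(0,2): OLD=28 → NEW=0, ERR=28
(0,3): OLD=85/4 → NEW=0, ERR=85/4
(0,4): OLD=1683/64 → NEW=0, ERR=1683/64
(1,0): OLD=60 → NEW=0, ERR=60
(1,1): OLD=191/2 → NEW=0, ERR=191/2
(1,2): OLD=7457/64 → NEW=0, ERR=7457/64
(1,3): OLD=7635/64 → NEW=0, ERR=7635/64
(1,4): OLD=30141/256 → NEW=0, ERR=30141/256
(2,0): OLD=4533/32 → NEW=255, ERR=-3627/32
(2,1): OLD=118633/1024 → NEW=0, ERR=118633/1024
(2,2): OLD=3709887/16384 → NEW=255, ERR=-468033/16384
(2,3): OLD=39620601/262144 → NEW=255, ERR=-27226119/262144
(2,4): OLD=410248143/4194304 → NEW=0, ERR=410248143/4194304
(3,0): OLD=2397019/16384 → NEW=255, ERR=-1780901/16384
(3,1): OLD=17066693/131072 → NEW=255, ERR=-16356667/131072
Target (3,1): original=154, with diffused error = 17066693/131072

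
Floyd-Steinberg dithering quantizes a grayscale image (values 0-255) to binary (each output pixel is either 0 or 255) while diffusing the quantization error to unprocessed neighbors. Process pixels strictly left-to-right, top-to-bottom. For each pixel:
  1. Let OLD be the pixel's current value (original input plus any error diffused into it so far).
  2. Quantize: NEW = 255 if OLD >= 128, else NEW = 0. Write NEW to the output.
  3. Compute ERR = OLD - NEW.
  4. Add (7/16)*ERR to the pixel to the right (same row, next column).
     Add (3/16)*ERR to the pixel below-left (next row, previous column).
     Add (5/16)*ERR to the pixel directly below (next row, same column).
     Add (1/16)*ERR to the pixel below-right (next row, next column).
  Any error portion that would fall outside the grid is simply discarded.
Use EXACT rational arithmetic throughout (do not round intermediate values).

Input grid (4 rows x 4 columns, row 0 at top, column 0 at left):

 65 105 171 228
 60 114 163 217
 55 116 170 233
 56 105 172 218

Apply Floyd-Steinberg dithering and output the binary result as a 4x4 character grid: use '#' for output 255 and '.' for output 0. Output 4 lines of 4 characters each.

Answer: .#.#
..##
.###
..##

Derivation:
(0,0): OLD=65 → NEW=0, ERR=65
(0,1): OLD=2135/16 → NEW=255, ERR=-1945/16
(0,2): OLD=30161/256 → NEW=0, ERR=30161/256
(0,3): OLD=1145015/4096 → NEW=255, ERR=100535/4096
(1,0): OLD=14725/256 → NEW=0, ERR=14725/256
(1,1): OLD=260771/2048 → NEW=0, ERR=260771/2048
(1,2): OLD=16549727/65536 → NEW=255, ERR=-161953/65536
(1,3): OLD=242171337/1048576 → NEW=255, ERR=-25215543/1048576
(2,0): OLD=3173553/32768 → NEW=0, ERR=3173553/32768
(2,1): OLD=211071659/1048576 → NEW=255, ERR=-56315221/1048576
(2,2): OLD=312854007/2097152 → NEW=255, ERR=-221919753/2097152
(2,3): OLD=6007406459/33554432 → NEW=255, ERR=-2548973701/33554432
(3,0): OLD=1278346913/16777216 → NEW=0, ERR=1278346913/16777216
(3,1): OLD=28927718655/268435456 → NEW=0, ERR=28927718655/268435456
(3,2): OLD=723607698177/4294967296 → NEW=255, ERR=-371608962303/4294967296
(3,3): OLD=10293748369543/68719476736 → NEW=255, ERR=-7229718198137/68719476736
Row 0: .#.#
Row 1: ..##
Row 2: .###
Row 3: ..##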